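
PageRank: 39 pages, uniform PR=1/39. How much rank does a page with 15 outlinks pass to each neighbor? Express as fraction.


Initial PR = 1/39 = 1/39
Outlinks = 15
Contribution per link = PR / outlinks
= 1/39 / 15
= 1/585

1/585


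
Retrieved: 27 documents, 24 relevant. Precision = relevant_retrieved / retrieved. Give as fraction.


Precision = relevant_retrieved / total_retrieved
= 24 / 27
= 24 / (24 + 3)
= 8/9

8/9


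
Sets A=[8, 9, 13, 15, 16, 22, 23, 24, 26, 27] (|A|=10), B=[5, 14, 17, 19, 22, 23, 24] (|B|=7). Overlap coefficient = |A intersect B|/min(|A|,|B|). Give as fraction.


A intersect B = [22, 23, 24]
|A intersect B| = 3
min(|A|, |B|) = min(10, 7) = 7
Overlap = 3 / 7 = 3/7

3/7


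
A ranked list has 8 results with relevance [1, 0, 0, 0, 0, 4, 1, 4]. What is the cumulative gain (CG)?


Cumulative Gain = sum of relevance scores
Position 1: rel=1, running sum=1
Position 2: rel=0, running sum=1
Position 3: rel=0, running sum=1
Position 4: rel=0, running sum=1
Position 5: rel=0, running sum=1
Position 6: rel=4, running sum=5
Position 7: rel=1, running sum=6
Position 8: rel=4, running sum=10
CG = 10

10


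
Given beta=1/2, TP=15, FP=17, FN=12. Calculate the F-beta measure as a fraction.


P = TP/(TP+FP) = 15/32 = 15/32
R = TP/(TP+FN) = 15/27 = 5/9
beta^2 = 1/2^2 = 1/4
(1 + beta^2) = 5/4
Numerator = (1+beta^2)*P*R = 125/384
Denominator = beta^2*P + R = 15/128 + 5/9 = 775/1152
F_beta = 15/31

15/31


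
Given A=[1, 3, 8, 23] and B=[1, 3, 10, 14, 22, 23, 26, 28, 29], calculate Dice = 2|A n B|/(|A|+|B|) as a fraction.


A intersect B = [1, 3, 23]
|A intersect B| = 3
|A| = 4, |B| = 9
Dice = 2*3 / (4+9)
= 6 / 13 = 6/13

6/13


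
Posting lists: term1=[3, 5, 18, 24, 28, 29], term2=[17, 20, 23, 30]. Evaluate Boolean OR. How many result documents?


Boolean OR: find union of posting lists
term1 docs: [3, 5, 18, 24, 28, 29]
term2 docs: [17, 20, 23, 30]
Union: [3, 5, 17, 18, 20, 23, 24, 28, 29, 30]
|union| = 10

10


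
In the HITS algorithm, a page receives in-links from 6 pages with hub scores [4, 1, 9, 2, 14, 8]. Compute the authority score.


Authority = sum of hub scores of in-linkers
In-link 1: hub score = 4
In-link 2: hub score = 1
In-link 3: hub score = 9
In-link 4: hub score = 2
In-link 5: hub score = 14
In-link 6: hub score = 8
Authority = 4 + 1 + 9 + 2 + 14 + 8 = 38

38


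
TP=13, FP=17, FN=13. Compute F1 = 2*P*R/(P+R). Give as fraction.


F1 = 2 * P * R / (P + R)
P = TP/(TP+FP) = 13/30 = 13/30
R = TP/(TP+FN) = 13/26 = 1/2
2 * P * R = 2 * 13/30 * 1/2 = 13/30
P + R = 13/30 + 1/2 = 14/15
F1 = 13/30 / 14/15 = 13/28

13/28


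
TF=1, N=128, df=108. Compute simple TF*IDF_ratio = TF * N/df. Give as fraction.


TF * (N/df)
= 1 * (128/108)
= 1 * 32/27
= 32/27

32/27


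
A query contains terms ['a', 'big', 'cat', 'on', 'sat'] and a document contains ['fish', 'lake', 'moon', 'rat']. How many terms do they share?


Query terms: ['a', 'big', 'cat', 'on', 'sat']
Document terms: ['fish', 'lake', 'moon', 'rat']
Common terms: []
Overlap count = 0

0


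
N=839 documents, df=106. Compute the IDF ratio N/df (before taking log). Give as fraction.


IDF ratio = N / df
= 839 / 106
= 839/106

839/106


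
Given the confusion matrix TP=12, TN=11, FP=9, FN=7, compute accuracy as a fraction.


Accuracy = (TP + TN) / (TP + TN + FP + FN)
TP + TN = 12 + 11 = 23
Total = 12 + 11 + 9 + 7 = 39
Accuracy = 23 / 39 = 23/39

23/39


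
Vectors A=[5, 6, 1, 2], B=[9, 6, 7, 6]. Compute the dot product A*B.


Dot product = sum of element-wise products
A[0]*B[0] = 5*9 = 45
A[1]*B[1] = 6*6 = 36
A[2]*B[2] = 1*7 = 7
A[3]*B[3] = 2*6 = 12
Sum = 45 + 36 + 7 + 12 = 100

100


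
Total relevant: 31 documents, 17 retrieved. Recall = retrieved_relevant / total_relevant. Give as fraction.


Recall = retrieved_relevant / total_relevant
= 17 / 31
= 17 / (17 + 14)
= 17/31

17/31


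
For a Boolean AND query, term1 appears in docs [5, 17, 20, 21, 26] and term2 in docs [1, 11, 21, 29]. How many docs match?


Boolean AND: find intersection of posting lists
term1 docs: [5, 17, 20, 21, 26]
term2 docs: [1, 11, 21, 29]
Intersection: [21]
|intersection| = 1

1


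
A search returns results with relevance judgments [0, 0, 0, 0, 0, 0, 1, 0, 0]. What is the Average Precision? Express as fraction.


Computing P@k for each relevant position:
Position 1: not relevant
Position 2: not relevant
Position 3: not relevant
Position 4: not relevant
Position 5: not relevant
Position 6: not relevant
Position 7: relevant, P@7 = 1/7 = 1/7
Position 8: not relevant
Position 9: not relevant
Sum of P@k = 1/7 = 1/7
AP = 1/7 / 1 = 1/7

1/7


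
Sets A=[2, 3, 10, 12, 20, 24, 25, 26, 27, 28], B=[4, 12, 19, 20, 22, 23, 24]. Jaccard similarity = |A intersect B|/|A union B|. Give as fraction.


A intersect B = [12, 20, 24]
|A intersect B| = 3
A union B = [2, 3, 4, 10, 12, 19, 20, 22, 23, 24, 25, 26, 27, 28]
|A union B| = 14
Jaccard = 3/14 = 3/14

3/14


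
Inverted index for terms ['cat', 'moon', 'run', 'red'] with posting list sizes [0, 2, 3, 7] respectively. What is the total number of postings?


Summing posting list sizes:
'cat': 0 postings
'moon': 2 postings
'run': 3 postings
'red': 7 postings
Total = 0 + 2 + 3 + 7 = 12

12


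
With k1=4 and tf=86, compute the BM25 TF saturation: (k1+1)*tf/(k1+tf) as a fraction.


BM25 TF component = (k1+1)*tf / (k1+tf)
k1 = 4, tf = 86
Numerator = (4+1)*86 = 430
Denominator = 4 + 86 = 90
= 430/90 = 43/9

43/9


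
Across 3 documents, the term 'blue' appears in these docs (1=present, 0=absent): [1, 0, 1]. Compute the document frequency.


Checking each document for 'blue':
Doc 1: present
Doc 2: absent
Doc 3: present
df = sum of presences = 1 + 0 + 1 = 2

2


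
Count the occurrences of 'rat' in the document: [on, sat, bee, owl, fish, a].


Document has 6 words
Scanning for 'rat':
Term not found in document
Count = 0

0


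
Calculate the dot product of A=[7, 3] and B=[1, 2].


Dot product = sum of element-wise products
A[0]*B[0] = 7*1 = 7
A[1]*B[1] = 3*2 = 6
Sum = 7 + 6 = 13

13


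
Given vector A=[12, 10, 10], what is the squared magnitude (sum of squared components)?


|A|^2 = sum of squared components
A[0]^2 = 12^2 = 144
A[1]^2 = 10^2 = 100
A[2]^2 = 10^2 = 100
Sum = 144 + 100 + 100 = 344

344


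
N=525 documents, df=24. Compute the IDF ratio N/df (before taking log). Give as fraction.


IDF ratio = N / df
= 525 / 24
= 175/8

175/8


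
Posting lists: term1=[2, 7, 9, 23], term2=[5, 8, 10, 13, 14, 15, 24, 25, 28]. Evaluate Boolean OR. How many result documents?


Boolean OR: find union of posting lists
term1 docs: [2, 7, 9, 23]
term2 docs: [5, 8, 10, 13, 14, 15, 24, 25, 28]
Union: [2, 5, 7, 8, 9, 10, 13, 14, 15, 23, 24, 25, 28]
|union| = 13

13


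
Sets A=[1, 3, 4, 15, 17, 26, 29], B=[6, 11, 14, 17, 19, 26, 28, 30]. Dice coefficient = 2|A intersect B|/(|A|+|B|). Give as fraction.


A intersect B = [17, 26]
|A intersect B| = 2
|A| = 7, |B| = 8
Dice = 2*2 / (7+8)
= 4 / 15 = 4/15

4/15


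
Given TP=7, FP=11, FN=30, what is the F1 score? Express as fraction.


F1 = 2 * P * R / (P + R)
P = TP/(TP+FP) = 7/18 = 7/18
R = TP/(TP+FN) = 7/37 = 7/37
2 * P * R = 2 * 7/18 * 7/37 = 49/333
P + R = 7/18 + 7/37 = 385/666
F1 = 49/333 / 385/666 = 14/55

14/55


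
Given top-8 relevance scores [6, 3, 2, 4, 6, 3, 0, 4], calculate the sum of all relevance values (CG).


Cumulative Gain = sum of relevance scores
Position 1: rel=6, running sum=6
Position 2: rel=3, running sum=9
Position 3: rel=2, running sum=11
Position 4: rel=4, running sum=15
Position 5: rel=6, running sum=21
Position 6: rel=3, running sum=24
Position 7: rel=0, running sum=24
Position 8: rel=4, running sum=28
CG = 28

28


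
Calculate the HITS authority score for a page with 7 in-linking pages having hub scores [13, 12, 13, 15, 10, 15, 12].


Authority = sum of hub scores of in-linkers
In-link 1: hub score = 13
In-link 2: hub score = 12
In-link 3: hub score = 13
In-link 4: hub score = 15
In-link 5: hub score = 10
In-link 6: hub score = 15
In-link 7: hub score = 12
Authority = 13 + 12 + 13 + 15 + 10 + 15 + 12 = 90

90


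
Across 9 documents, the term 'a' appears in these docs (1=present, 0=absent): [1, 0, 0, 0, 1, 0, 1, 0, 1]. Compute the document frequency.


Checking each document for 'a':
Doc 1: present
Doc 2: absent
Doc 3: absent
Doc 4: absent
Doc 5: present
Doc 6: absent
Doc 7: present
Doc 8: absent
Doc 9: present
df = sum of presences = 1 + 0 + 0 + 0 + 1 + 0 + 1 + 0 + 1 = 4

4


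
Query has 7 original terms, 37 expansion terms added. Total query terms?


Original terms: 7
Expansion terms: 37
Total = 7 + 37 = 44

44


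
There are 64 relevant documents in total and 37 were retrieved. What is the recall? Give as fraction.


Recall = retrieved_relevant / total_relevant
= 37 / 64
= 37 / (37 + 27)
= 37/64

37/64


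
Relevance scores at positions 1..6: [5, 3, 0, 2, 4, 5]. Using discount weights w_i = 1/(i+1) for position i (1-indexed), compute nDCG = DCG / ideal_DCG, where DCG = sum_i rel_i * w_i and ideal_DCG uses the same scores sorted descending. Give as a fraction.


Position discount weights w_i = 1/(i+1) for i=1..6:
Weights = [1/2, 1/3, 1/4, 1/5, 1/6, 1/7]
Actual relevance: [5, 3, 0, 2, 4, 5]
DCG = 5/2 + 3/3 + 0/4 + 2/5 + 4/6 + 5/7 = 1109/210
Ideal relevance (sorted desc): [5, 5, 4, 3, 2, 0]
Ideal DCG = 5/2 + 5/3 + 4/4 + 3/5 + 2/6 + 0/7 = 61/10
nDCG = DCG / ideal_DCG = 1109/210 / 61/10 = 1109/1281

1109/1281


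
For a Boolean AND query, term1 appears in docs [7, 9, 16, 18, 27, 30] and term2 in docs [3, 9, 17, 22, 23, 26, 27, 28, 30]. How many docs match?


Boolean AND: find intersection of posting lists
term1 docs: [7, 9, 16, 18, 27, 30]
term2 docs: [3, 9, 17, 22, 23, 26, 27, 28, 30]
Intersection: [9, 27, 30]
|intersection| = 3

3


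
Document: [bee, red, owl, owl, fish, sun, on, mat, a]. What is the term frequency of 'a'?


Document has 9 words
Scanning for 'a':
Found at positions: [8]
Count = 1

1


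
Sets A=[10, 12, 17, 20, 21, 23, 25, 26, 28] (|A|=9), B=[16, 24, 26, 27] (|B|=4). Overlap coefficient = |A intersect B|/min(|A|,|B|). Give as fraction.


A intersect B = [26]
|A intersect B| = 1
min(|A|, |B|) = min(9, 4) = 4
Overlap = 1 / 4 = 1/4

1/4


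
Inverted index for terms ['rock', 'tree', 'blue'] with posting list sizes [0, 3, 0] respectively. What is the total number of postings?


Summing posting list sizes:
'rock': 0 postings
'tree': 3 postings
'blue': 0 postings
Total = 0 + 3 + 0 = 3

3


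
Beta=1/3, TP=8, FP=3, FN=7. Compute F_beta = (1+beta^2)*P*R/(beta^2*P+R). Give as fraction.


P = TP/(TP+FP) = 8/11 = 8/11
R = TP/(TP+FN) = 8/15 = 8/15
beta^2 = 1/3^2 = 1/9
(1 + beta^2) = 10/9
Numerator = (1+beta^2)*P*R = 128/297
Denominator = beta^2*P + R = 8/99 + 8/15 = 304/495
F_beta = 40/57

40/57


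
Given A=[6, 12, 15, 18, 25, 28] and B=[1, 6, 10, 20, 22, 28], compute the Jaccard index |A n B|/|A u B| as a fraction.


A intersect B = [6, 28]
|A intersect B| = 2
A union B = [1, 6, 10, 12, 15, 18, 20, 22, 25, 28]
|A union B| = 10
Jaccard = 2/10 = 1/5

1/5


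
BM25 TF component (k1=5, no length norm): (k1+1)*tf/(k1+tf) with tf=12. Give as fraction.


BM25 TF component = (k1+1)*tf / (k1+tf)
k1 = 5, tf = 12
Numerator = (5+1)*12 = 72
Denominator = 5 + 12 = 17
= 72/17 = 72/17

72/17


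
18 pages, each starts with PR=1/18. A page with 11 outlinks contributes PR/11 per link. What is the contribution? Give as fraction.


Initial PR = 1/18 = 1/18
Outlinks = 11
Contribution per link = PR / outlinks
= 1/18 / 11
= 1/198

1/198


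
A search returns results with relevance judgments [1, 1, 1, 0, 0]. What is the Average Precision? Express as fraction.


Computing P@k for each relevant position:
Position 1: relevant, P@1 = 1/1 = 1
Position 2: relevant, P@2 = 2/2 = 1
Position 3: relevant, P@3 = 3/3 = 1
Position 4: not relevant
Position 5: not relevant
Sum of P@k = 1 + 1 + 1 = 3
AP = 3 / 3 = 1

1


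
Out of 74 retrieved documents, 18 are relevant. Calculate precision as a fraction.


Precision = relevant_retrieved / total_retrieved
= 18 / 74
= 18 / (18 + 56)
= 9/37

9/37


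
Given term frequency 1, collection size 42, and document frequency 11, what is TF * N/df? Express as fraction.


TF * (N/df)
= 1 * (42/11)
= 1 * 42/11
= 42/11

42/11


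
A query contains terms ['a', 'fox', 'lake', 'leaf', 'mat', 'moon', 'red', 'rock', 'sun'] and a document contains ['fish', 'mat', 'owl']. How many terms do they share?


Query terms: ['a', 'fox', 'lake', 'leaf', 'mat', 'moon', 'red', 'rock', 'sun']
Document terms: ['fish', 'mat', 'owl']
Common terms: ['mat']
Overlap count = 1

1


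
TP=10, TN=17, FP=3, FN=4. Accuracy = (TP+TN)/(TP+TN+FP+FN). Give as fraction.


Accuracy = (TP + TN) / (TP + TN + FP + FN)
TP + TN = 10 + 17 = 27
Total = 10 + 17 + 3 + 4 = 34
Accuracy = 27 / 34 = 27/34

27/34


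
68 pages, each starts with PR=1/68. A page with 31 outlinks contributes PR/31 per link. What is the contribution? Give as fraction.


Initial PR = 1/68 = 1/68
Outlinks = 31
Contribution per link = PR / outlinks
= 1/68 / 31
= 1/2108

1/2108


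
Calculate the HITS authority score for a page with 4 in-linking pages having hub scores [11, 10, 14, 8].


Authority = sum of hub scores of in-linkers
In-link 1: hub score = 11
In-link 2: hub score = 10
In-link 3: hub score = 14
In-link 4: hub score = 8
Authority = 11 + 10 + 14 + 8 = 43

43


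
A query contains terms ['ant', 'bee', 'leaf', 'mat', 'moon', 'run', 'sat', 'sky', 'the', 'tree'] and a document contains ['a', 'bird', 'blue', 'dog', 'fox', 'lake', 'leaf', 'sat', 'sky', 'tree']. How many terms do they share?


Query terms: ['ant', 'bee', 'leaf', 'mat', 'moon', 'run', 'sat', 'sky', 'the', 'tree']
Document terms: ['a', 'bird', 'blue', 'dog', 'fox', 'lake', 'leaf', 'sat', 'sky', 'tree']
Common terms: ['leaf', 'sat', 'sky', 'tree']
Overlap count = 4

4


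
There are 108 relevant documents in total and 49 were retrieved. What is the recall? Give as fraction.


Recall = retrieved_relevant / total_relevant
= 49 / 108
= 49 / (49 + 59)
= 49/108

49/108


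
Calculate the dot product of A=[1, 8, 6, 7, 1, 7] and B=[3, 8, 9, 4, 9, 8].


Dot product = sum of element-wise products
A[0]*B[0] = 1*3 = 3
A[1]*B[1] = 8*8 = 64
A[2]*B[2] = 6*9 = 54
A[3]*B[3] = 7*4 = 28
A[4]*B[4] = 1*9 = 9
A[5]*B[5] = 7*8 = 56
Sum = 3 + 64 + 54 + 28 + 9 + 56 = 214

214


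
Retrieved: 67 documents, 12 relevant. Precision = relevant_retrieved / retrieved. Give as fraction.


Precision = relevant_retrieved / total_retrieved
= 12 / 67
= 12 / (12 + 55)
= 12/67

12/67


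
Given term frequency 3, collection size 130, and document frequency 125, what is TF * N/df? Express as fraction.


TF * (N/df)
= 3 * (130/125)
= 3 * 26/25
= 78/25

78/25


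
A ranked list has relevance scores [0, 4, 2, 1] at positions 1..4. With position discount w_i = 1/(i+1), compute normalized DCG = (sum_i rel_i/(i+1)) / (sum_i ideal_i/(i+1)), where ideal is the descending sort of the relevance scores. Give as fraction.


Position discount weights w_i = 1/(i+1) for i=1..4:
Weights = [1/2, 1/3, 1/4, 1/5]
Actual relevance: [0, 4, 2, 1]
DCG = 0/2 + 4/3 + 2/4 + 1/5 = 61/30
Ideal relevance (sorted desc): [4, 2, 1, 0]
Ideal DCG = 4/2 + 2/3 + 1/4 + 0/5 = 35/12
nDCG = DCG / ideal_DCG = 61/30 / 35/12 = 122/175

122/175


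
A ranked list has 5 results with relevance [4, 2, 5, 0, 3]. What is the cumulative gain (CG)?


Cumulative Gain = sum of relevance scores
Position 1: rel=4, running sum=4
Position 2: rel=2, running sum=6
Position 3: rel=5, running sum=11
Position 4: rel=0, running sum=11
Position 5: rel=3, running sum=14
CG = 14

14


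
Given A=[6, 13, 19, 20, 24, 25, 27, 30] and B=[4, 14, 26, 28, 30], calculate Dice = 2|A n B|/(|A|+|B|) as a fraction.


A intersect B = [30]
|A intersect B| = 1
|A| = 8, |B| = 5
Dice = 2*1 / (8+5)
= 2 / 13 = 2/13

2/13


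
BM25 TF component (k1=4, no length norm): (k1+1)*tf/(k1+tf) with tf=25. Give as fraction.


BM25 TF component = (k1+1)*tf / (k1+tf)
k1 = 4, tf = 25
Numerator = (4+1)*25 = 125
Denominator = 4 + 25 = 29
= 125/29 = 125/29

125/29


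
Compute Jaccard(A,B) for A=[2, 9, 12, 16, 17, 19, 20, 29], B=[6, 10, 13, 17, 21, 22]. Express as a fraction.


A intersect B = [17]
|A intersect B| = 1
A union B = [2, 6, 9, 10, 12, 13, 16, 17, 19, 20, 21, 22, 29]
|A union B| = 13
Jaccard = 1/13 = 1/13

1/13


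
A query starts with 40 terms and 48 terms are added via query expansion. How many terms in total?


Original terms: 40
Expansion terms: 48
Total = 40 + 48 = 88

88


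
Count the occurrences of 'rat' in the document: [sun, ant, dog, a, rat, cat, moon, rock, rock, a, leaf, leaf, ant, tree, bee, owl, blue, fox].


Document has 18 words
Scanning for 'rat':
Found at positions: [4]
Count = 1

1


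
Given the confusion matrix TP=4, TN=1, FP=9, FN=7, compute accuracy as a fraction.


Accuracy = (TP + TN) / (TP + TN + FP + FN)
TP + TN = 4 + 1 = 5
Total = 4 + 1 + 9 + 7 = 21
Accuracy = 5 / 21 = 5/21

5/21


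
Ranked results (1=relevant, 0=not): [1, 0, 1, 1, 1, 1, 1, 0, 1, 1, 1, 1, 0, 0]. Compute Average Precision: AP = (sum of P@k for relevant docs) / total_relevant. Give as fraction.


Computing P@k for each relevant position:
Position 1: relevant, P@1 = 1/1 = 1
Position 2: not relevant
Position 3: relevant, P@3 = 2/3 = 2/3
Position 4: relevant, P@4 = 3/4 = 3/4
Position 5: relevant, P@5 = 4/5 = 4/5
Position 6: relevant, P@6 = 5/6 = 5/6
Position 7: relevant, P@7 = 6/7 = 6/7
Position 8: not relevant
Position 9: relevant, P@9 = 7/9 = 7/9
Position 10: relevant, P@10 = 8/10 = 4/5
Position 11: relevant, P@11 = 9/11 = 9/11
Position 12: relevant, P@12 = 10/12 = 5/6
Position 13: not relevant
Position 14: not relevant
Sum of P@k = 1 + 2/3 + 3/4 + 4/5 + 5/6 + 6/7 + 7/9 + 4/5 + 9/11 + 5/6 = 112771/13860
AP = 112771/13860 / 10 = 112771/138600

112771/138600


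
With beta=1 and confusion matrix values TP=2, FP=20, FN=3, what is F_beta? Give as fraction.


P = TP/(TP+FP) = 2/22 = 1/11
R = TP/(TP+FN) = 2/5 = 2/5
beta^2 = 1^2 = 1
(1 + beta^2) = 2
Numerator = (1+beta^2)*P*R = 4/55
Denominator = beta^2*P + R = 1/11 + 2/5 = 27/55
F_beta = 4/27

4/27


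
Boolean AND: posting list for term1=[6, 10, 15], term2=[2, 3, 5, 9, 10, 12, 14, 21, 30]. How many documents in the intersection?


Boolean AND: find intersection of posting lists
term1 docs: [6, 10, 15]
term2 docs: [2, 3, 5, 9, 10, 12, 14, 21, 30]
Intersection: [10]
|intersection| = 1

1


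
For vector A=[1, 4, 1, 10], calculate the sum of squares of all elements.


|A|^2 = sum of squared components
A[0]^2 = 1^2 = 1
A[1]^2 = 4^2 = 16
A[2]^2 = 1^2 = 1
A[3]^2 = 10^2 = 100
Sum = 1 + 16 + 1 + 100 = 118

118


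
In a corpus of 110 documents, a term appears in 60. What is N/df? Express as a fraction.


IDF ratio = N / df
= 110 / 60
= 11/6

11/6


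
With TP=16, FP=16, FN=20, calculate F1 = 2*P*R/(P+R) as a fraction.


F1 = 2 * P * R / (P + R)
P = TP/(TP+FP) = 16/32 = 1/2
R = TP/(TP+FN) = 16/36 = 4/9
2 * P * R = 2 * 1/2 * 4/9 = 4/9
P + R = 1/2 + 4/9 = 17/18
F1 = 4/9 / 17/18 = 8/17

8/17


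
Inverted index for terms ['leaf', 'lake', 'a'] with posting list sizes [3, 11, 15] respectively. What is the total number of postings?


Summing posting list sizes:
'leaf': 3 postings
'lake': 11 postings
'a': 15 postings
Total = 3 + 11 + 15 = 29

29


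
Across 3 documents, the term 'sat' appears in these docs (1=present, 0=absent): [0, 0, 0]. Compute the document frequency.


Checking each document for 'sat':
Doc 1: absent
Doc 2: absent
Doc 3: absent
df = sum of presences = 0 + 0 + 0 = 0

0


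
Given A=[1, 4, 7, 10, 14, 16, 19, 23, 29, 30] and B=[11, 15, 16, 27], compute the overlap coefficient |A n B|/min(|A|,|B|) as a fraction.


A intersect B = [16]
|A intersect B| = 1
min(|A|, |B|) = min(10, 4) = 4
Overlap = 1 / 4 = 1/4

1/4


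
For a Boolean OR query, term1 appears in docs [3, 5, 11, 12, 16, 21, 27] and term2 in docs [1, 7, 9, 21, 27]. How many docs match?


Boolean OR: find union of posting lists
term1 docs: [3, 5, 11, 12, 16, 21, 27]
term2 docs: [1, 7, 9, 21, 27]
Union: [1, 3, 5, 7, 9, 11, 12, 16, 21, 27]
|union| = 10

10


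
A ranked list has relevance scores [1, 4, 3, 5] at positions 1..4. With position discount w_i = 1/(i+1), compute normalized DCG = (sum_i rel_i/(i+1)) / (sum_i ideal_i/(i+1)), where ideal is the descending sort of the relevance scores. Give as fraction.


Position discount weights w_i = 1/(i+1) for i=1..4:
Weights = [1/2, 1/3, 1/4, 1/5]
Actual relevance: [1, 4, 3, 5]
DCG = 1/2 + 4/3 + 3/4 + 5/5 = 43/12
Ideal relevance (sorted desc): [5, 4, 3, 1]
Ideal DCG = 5/2 + 4/3 + 3/4 + 1/5 = 287/60
nDCG = DCG / ideal_DCG = 43/12 / 287/60 = 215/287

215/287


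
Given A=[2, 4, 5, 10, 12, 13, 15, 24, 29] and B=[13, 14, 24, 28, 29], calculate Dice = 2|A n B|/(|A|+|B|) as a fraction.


A intersect B = [13, 24, 29]
|A intersect B| = 3
|A| = 9, |B| = 5
Dice = 2*3 / (9+5)
= 6 / 14 = 3/7

3/7


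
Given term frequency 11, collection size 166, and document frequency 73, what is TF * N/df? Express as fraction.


TF * (N/df)
= 11 * (166/73)
= 11 * 166/73
= 1826/73

1826/73


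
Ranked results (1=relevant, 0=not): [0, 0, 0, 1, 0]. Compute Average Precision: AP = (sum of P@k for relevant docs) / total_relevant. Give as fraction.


Computing P@k for each relevant position:
Position 1: not relevant
Position 2: not relevant
Position 3: not relevant
Position 4: relevant, P@4 = 1/4 = 1/4
Position 5: not relevant
Sum of P@k = 1/4 = 1/4
AP = 1/4 / 1 = 1/4

1/4


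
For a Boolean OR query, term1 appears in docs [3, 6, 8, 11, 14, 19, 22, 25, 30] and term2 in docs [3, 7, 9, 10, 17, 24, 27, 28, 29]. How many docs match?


Boolean OR: find union of posting lists
term1 docs: [3, 6, 8, 11, 14, 19, 22, 25, 30]
term2 docs: [3, 7, 9, 10, 17, 24, 27, 28, 29]
Union: [3, 6, 7, 8, 9, 10, 11, 14, 17, 19, 22, 24, 25, 27, 28, 29, 30]
|union| = 17

17


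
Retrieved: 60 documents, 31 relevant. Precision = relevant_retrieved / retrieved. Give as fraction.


Precision = relevant_retrieved / total_retrieved
= 31 / 60
= 31 / (31 + 29)
= 31/60

31/60


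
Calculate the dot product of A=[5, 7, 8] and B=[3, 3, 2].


Dot product = sum of element-wise products
A[0]*B[0] = 5*3 = 15
A[1]*B[1] = 7*3 = 21
A[2]*B[2] = 8*2 = 16
Sum = 15 + 21 + 16 = 52

52


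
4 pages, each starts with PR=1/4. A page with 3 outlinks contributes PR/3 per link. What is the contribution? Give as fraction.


Initial PR = 1/4 = 1/4
Outlinks = 3
Contribution per link = PR / outlinks
= 1/4 / 3
= 1/12

1/12


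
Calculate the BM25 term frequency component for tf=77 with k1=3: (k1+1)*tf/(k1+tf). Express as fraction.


BM25 TF component = (k1+1)*tf / (k1+tf)
k1 = 3, tf = 77
Numerator = (3+1)*77 = 308
Denominator = 3 + 77 = 80
= 308/80 = 77/20

77/20


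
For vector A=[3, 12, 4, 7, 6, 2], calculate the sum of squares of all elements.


|A|^2 = sum of squared components
A[0]^2 = 3^2 = 9
A[1]^2 = 12^2 = 144
A[2]^2 = 4^2 = 16
A[3]^2 = 7^2 = 49
A[4]^2 = 6^2 = 36
A[5]^2 = 2^2 = 4
Sum = 9 + 144 + 16 + 49 + 36 + 4 = 258

258


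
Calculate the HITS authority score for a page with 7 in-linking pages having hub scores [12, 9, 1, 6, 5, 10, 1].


Authority = sum of hub scores of in-linkers
In-link 1: hub score = 12
In-link 2: hub score = 9
In-link 3: hub score = 1
In-link 4: hub score = 6
In-link 5: hub score = 5
In-link 6: hub score = 10
In-link 7: hub score = 1
Authority = 12 + 9 + 1 + 6 + 5 + 10 + 1 = 44

44


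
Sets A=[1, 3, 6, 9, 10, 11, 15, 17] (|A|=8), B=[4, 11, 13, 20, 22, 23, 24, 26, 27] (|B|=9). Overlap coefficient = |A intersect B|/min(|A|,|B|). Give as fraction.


A intersect B = [11]
|A intersect B| = 1
min(|A|, |B|) = min(8, 9) = 8
Overlap = 1 / 8 = 1/8

1/8


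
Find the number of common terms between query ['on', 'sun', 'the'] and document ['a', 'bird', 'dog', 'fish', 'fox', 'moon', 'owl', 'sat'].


Query terms: ['on', 'sun', 'the']
Document terms: ['a', 'bird', 'dog', 'fish', 'fox', 'moon', 'owl', 'sat']
Common terms: []
Overlap count = 0

0


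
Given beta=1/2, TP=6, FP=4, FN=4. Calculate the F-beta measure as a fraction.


P = TP/(TP+FP) = 6/10 = 3/5
R = TP/(TP+FN) = 6/10 = 3/5
beta^2 = 1/2^2 = 1/4
(1 + beta^2) = 5/4
Numerator = (1+beta^2)*P*R = 9/20
Denominator = beta^2*P + R = 3/20 + 3/5 = 3/4
F_beta = 3/5

3/5


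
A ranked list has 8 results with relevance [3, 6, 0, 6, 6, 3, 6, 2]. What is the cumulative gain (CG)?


Cumulative Gain = sum of relevance scores
Position 1: rel=3, running sum=3
Position 2: rel=6, running sum=9
Position 3: rel=0, running sum=9
Position 4: rel=6, running sum=15
Position 5: rel=6, running sum=21
Position 6: rel=3, running sum=24
Position 7: rel=6, running sum=30
Position 8: rel=2, running sum=32
CG = 32

32


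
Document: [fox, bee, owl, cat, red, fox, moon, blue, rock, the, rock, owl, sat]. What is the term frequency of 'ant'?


Document has 13 words
Scanning for 'ant':
Term not found in document
Count = 0

0


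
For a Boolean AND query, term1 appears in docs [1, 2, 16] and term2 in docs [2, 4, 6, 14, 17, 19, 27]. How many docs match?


Boolean AND: find intersection of posting lists
term1 docs: [1, 2, 16]
term2 docs: [2, 4, 6, 14, 17, 19, 27]
Intersection: [2]
|intersection| = 1

1


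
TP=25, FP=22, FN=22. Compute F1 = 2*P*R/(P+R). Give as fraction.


F1 = 2 * P * R / (P + R)
P = TP/(TP+FP) = 25/47 = 25/47
R = TP/(TP+FN) = 25/47 = 25/47
2 * P * R = 2 * 25/47 * 25/47 = 1250/2209
P + R = 25/47 + 25/47 = 50/47
F1 = 1250/2209 / 50/47 = 25/47

25/47


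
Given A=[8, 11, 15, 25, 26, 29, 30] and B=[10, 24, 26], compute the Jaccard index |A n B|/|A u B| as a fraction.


A intersect B = [26]
|A intersect B| = 1
A union B = [8, 10, 11, 15, 24, 25, 26, 29, 30]
|A union B| = 9
Jaccard = 1/9 = 1/9

1/9


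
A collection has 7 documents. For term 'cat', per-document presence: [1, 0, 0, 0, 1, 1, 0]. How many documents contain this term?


Checking each document for 'cat':
Doc 1: present
Doc 2: absent
Doc 3: absent
Doc 4: absent
Doc 5: present
Doc 6: present
Doc 7: absent
df = sum of presences = 1 + 0 + 0 + 0 + 1 + 1 + 0 = 3

3


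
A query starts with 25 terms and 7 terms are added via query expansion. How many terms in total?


Original terms: 25
Expansion terms: 7
Total = 25 + 7 = 32

32


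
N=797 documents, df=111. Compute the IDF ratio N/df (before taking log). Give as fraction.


IDF ratio = N / df
= 797 / 111
= 797/111

797/111


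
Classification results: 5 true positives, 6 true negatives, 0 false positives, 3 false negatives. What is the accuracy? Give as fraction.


Accuracy = (TP + TN) / (TP + TN + FP + FN)
TP + TN = 5 + 6 = 11
Total = 5 + 6 + 0 + 3 = 14
Accuracy = 11 / 14 = 11/14

11/14


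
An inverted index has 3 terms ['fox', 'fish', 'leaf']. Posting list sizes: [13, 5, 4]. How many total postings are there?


Summing posting list sizes:
'fox': 13 postings
'fish': 5 postings
'leaf': 4 postings
Total = 13 + 5 + 4 = 22

22


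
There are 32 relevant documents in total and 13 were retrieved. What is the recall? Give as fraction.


Recall = retrieved_relevant / total_relevant
= 13 / 32
= 13 / (13 + 19)
= 13/32

13/32


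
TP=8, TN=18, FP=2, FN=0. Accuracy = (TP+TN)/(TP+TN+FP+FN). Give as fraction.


Accuracy = (TP + TN) / (TP + TN + FP + FN)
TP + TN = 8 + 18 = 26
Total = 8 + 18 + 2 + 0 = 28
Accuracy = 26 / 28 = 13/14

13/14


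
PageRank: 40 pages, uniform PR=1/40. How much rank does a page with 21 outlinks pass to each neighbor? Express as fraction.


Initial PR = 1/40 = 1/40
Outlinks = 21
Contribution per link = PR / outlinks
= 1/40 / 21
= 1/840

1/840


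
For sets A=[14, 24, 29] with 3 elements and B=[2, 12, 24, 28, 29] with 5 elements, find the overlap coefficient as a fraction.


A intersect B = [24, 29]
|A intersect B| = 2
min(|A|, |B|) = min(3, 5) = 3
Overlap = 2 / 3 = 2/3

2/3


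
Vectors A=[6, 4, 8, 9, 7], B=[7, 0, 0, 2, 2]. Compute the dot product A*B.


Dot product = sum of element-wise products
A[0]*B[0] = 6*7 = 42
A[1]*B[1] = 4*0 = 0
A[2]*B[2] = 8*0 = 0
A[3]*B[3] = 9*2 = 18
A[4]*B[4] = 7*2 = 14
Sum = 42 + 0 + 0 + 18 + 14 = 74

74


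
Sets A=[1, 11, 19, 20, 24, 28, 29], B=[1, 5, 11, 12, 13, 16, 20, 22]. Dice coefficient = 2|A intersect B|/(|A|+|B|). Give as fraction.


A intersect B = [1, 11, 20]
|A intersect B| = 3
|A| = 7, |B| = 8
Dice = 2*3 / (7+8)
= 6 / 15 = 2/5

2/5


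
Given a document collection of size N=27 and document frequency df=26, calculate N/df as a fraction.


IDF ratio = N / df
= 27 / 26
= 27/26

27/26


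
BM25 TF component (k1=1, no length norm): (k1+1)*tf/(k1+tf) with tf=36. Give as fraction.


BM25 TF component = (k1+1)*tf / (k1+tf)
k1 = 1, tf = 36
Numerator = (1+1)*36 = 72
Denominator = 1 + 36 = 37
= 72/37 = 72/37

72/37


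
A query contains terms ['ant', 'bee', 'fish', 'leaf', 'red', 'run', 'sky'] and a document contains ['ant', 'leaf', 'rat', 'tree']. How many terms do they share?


Query terms: ['ant', 'bee', 'fish', 'leaf', 'red', 'run', 'sky']
Document terms: ['ant', 'leaf', 'rat', 'tree']
Common terms: ['ant', 'leaf']
Overlap count = 2

2


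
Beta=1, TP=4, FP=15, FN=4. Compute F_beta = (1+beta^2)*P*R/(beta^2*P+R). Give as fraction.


P = TP/(TP+FP) = 4/19 = 4/19
R = TP/(TP+FN) = 4/8 = 1/2
beta^2 = 1^2 = 1
(1 + beta^2) = 2
Numerator = (1+beta^2)*P*R = 4/19
Denominator = beta^2*P + R = 4/19 + 1/2 = 27/38
F_beta = 8/27

8/27


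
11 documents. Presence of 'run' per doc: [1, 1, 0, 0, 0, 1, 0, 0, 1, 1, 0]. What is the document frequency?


Checking each document for 'run':
Doc 1: present
Doc 2: present
Doc 3: absent
Doc 4: absent
Doc 5: absent
Doc 6: present
Doc 7: absent
Doc 8: absent
Doc 9: present
Doc 10: present
Doc 11: absent
df = sum of presences = 1 + 1 + 0 + 0 + 0 + 1 + 0 + 0 + 1 + 1 + 0 = 5

5


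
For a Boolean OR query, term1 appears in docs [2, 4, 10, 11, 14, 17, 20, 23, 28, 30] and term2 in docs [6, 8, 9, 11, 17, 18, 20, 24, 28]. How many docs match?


Boolean OR: find union of posting lists
term1 docs: [2, 4, 10, 11, 14, 17, 20, 23, 28, 30]
term2 docs: [6, 8, 9, 11, 17, 18, 20, 24, 28]
Union: [2, 4, 6, 8, 9, 10, 11, 14, 17, 18, 20, 23, 24, 28, 30]
|union| = 15

15


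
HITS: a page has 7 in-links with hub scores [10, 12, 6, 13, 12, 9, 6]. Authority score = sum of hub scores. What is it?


Authority = sum of hub scores of in-linkers
In-link 1: hub score = 10
In-link 2: hub score = 12
In-link 3: hub score = 6
In-link 4: hub score = 13
In-link 5: hub score = 12
In-link 6: hub score = 9
In-link 7: hub score = 6
Authority = 10 + 12 + 6 + 13 + 12 + 9 + 6 = 68

68


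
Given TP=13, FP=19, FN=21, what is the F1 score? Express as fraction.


F1 = 2 * P * R / (P + R)
P = TP/(TP+FP) = 13/32 = 13/32
R = TP/(TP+FN) = 13/34 = 13/34
2 * P * R = 2 * 13/32 * 13/34 = 169/544
P + R = 13/32 + 13/34 = 429/544
F1 = 169/544 / 429/544 = 13/33

13/33


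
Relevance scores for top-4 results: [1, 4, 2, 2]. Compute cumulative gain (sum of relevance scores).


Cumulative Gain = sum of relevance scores
Position 1: rel=1, running sum=1
Position 2: rel=4, running sum=5
Position 3: rel=2, running sum=7
Position 4: rel=2, running sum=9
CG = 9

9


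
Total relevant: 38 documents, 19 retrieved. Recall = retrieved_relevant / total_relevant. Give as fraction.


Recall = retrieved_relevant / total_relevant
= 19 / 38
= 19 / (19 + 19)
= 1/2

1/2


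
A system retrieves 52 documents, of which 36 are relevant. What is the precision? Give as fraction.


Precision = relevant_retrieved / total_retrieved
= 36 / 52
= 36 / (36 + 16)
= 9/13

9/13


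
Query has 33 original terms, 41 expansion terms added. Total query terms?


Original terms: 33
Expansion terms: 41
Total = 33 + 41 = 74

74


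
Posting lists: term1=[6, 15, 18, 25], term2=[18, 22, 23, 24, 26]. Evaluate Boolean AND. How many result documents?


Boolean AND: find intersection of posting lists
term1 docs: [6, 15, 18, 25]
term2 docs: [18, 22, 23, 24, 26]
Intersection: [18]
|intersection| = 1

1


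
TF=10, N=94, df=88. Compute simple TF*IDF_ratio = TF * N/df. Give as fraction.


TF * (N/df)
= 10 * (94/88)
= 10 * 47/44
= 235/22

235/22


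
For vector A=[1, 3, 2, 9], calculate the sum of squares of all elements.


|A|^2 = sum of squared components
A[0]^2 = 1^2 = 1
A[1]^2 = 3^2 = 9
A[2]^2 = 2^2 = 4
A[3]^2 = 9^2 = 81
Sum = 1 + 9 + 4 + 81 = 95

95


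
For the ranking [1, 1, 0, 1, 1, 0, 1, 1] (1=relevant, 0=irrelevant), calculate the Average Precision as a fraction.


Computing P@k for each relevant position:
Position 1: relevant, P@1 = 1/1 = 1
Position 2: relevant, P@2 = 2/2 = 1
Position 3: not relevant
Position 4: relevant, P@4 = 3/4 = 3/4
Position 5: relevant, P@5 = 4/5 = 4/5
Position 6: not relevant
Position 7: relevant, P@7 = 5/7 = 5/7
Position 8: relevant, P@8 = 6/8 = 3/4
Sum of P@k = 1 + 1 + 3/4 + 4/5 + 5/7 + 3/4 = 351/70
AP = 351/70 / 6 = 117/140

117/140


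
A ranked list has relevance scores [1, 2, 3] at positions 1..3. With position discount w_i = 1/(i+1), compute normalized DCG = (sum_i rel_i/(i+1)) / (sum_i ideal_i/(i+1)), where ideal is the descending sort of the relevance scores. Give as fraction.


Position discount weights w_i = 1/(i+1) for i=1..3:
Weights = [1/2, 1/3, 1/4]
Actual relevance: [1, 2, 3]
DCG = 1/2 + 2/3 + 3/4 = 23/12
Ideal relevance (sorted desc): [3, 2, 1]
Ideal DCG = 3/2 + 2/3 + 1/4 = 29/12
nDCG = DCG / ideal_DCG = 23/12 / 29/12 = 23/29

23/29


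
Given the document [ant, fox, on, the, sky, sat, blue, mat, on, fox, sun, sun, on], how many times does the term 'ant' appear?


Document has 13 words
Scanning for 'ant':
Found at positions: [0]
Count = 1

1


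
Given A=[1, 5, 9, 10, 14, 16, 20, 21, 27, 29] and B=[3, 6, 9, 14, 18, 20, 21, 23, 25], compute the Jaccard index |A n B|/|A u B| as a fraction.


A intersect B = [9, 14, 20, 21]
|A intersect B| = 4
A union B = [1, 3, 5, 6, 9, 10, 14, 16, 18, 20, 21, 23, 25, 27, 29]
|A union B| = 15
Jaccard = 4/15 = 4/15

4/15


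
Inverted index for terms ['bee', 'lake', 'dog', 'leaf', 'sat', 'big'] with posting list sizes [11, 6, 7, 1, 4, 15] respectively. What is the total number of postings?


Summing posting list sizes:
'bee': 11 postings
'lake': 6 postings
'dog': 7 postings
'leaf': 1 postings
'sat': 4 postings
'big': 15 postings
Total = 11 + 6 + 7 + 1 + 4 + 15 = 44

44


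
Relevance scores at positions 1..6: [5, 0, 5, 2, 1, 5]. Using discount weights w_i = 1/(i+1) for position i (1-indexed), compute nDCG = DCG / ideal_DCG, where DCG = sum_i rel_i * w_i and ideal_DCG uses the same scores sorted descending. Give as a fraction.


Position discount weights w_i = 1/(i+1) for i=1..6:
Weights = [1/2, 1/3, 1/4, 1/5, 1/6, 1/7]
Actual relevance: [5, 0, 5, 2, 1, 5]
DCG = 5/2 + 0/3 + 5/4 + 2/5 + 1/6 + 5/7 = 2113/420
Ideal relevance (sorted desc): [5, 5, 5, 2, 1, 0]
Ideal DCG = 5/2 + 5/3 + 5/4 + 2/5 + 1/6 + 0/7 = 359/60
nDCG = DCG / ideal_DCG = 2113/420 / 359/60 = 2113/2513

2113/2513


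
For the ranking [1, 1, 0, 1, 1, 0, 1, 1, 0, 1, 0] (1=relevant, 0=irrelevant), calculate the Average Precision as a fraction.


Computing P@k for each relevant position:
Position 1: relevant, P@1 = 1/1 = 1
Position 2: relevant, P@2 = 2/2 = 1
Position 3: not relevant
Position 4: relevant, P@4 = 3/4 = 3/4
Position 5: relevant, P@5 = 4/5 = 4/5
Position 6: not relevant
Position 7: relevant, P@7 = 5/7 = 5/7
Position 8: relevant, P@8 = 6/8 = 3/4
Position 9: not relevant
Position 10: relevant, P@10 = 7/10 = 7/10
Position 11: not relevant
Sum of P@k = 1 + 1 + 3/4 + 4/5 + 5/7 + 3/4 + 7/10 = 40/7
AP = 40/7 / 7 = 40/49

40/49


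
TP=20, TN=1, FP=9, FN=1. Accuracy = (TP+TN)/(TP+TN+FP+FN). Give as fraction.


Accuracy = (TP + TN) / (TP + TN + FP + FN)
TP + TN = 20 + 1 = 21
Total = 20 + 1 + 9 + 1 = 31
Accuracy = 21 / 31 = 21/31

21/31


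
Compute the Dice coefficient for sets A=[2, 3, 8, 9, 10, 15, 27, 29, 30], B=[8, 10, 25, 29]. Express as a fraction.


A intersect B = [8, 10, 29]
|A intersect B| = 3
|A| = 9, |B| = 4
Dice = 2*3 / (9+4)
= 6 / 13 = 6/13

6/13


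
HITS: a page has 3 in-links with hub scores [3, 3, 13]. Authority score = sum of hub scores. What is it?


Authority = sum of hub scores of in-linkers
In-link 1: hub score = 3
In-link 2: hub score = 3
In-link 3: hub score = 13
Authority = 3 + 3 + 13 = 19

19


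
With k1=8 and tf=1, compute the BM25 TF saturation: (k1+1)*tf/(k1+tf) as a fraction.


BM25 TF component = (k1+1)*tf / (k1+tf)
k1 = 8, tf = 1
Numerator = (8+1)*1 = 9
Denominator = 8 + 1 = 9
= 9/9 = 1

1


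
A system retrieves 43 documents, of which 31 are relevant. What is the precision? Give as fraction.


Precision = relevant_retrieved / total_retrieved
= 31 / 43
= 31 / (31 + 12)
= 31/43

31/43


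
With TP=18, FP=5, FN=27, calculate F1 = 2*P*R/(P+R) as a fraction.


F1 = 2 * P * R / (P + R)
P = TP/(TP+FP) = 18/23 = 18/23
R = TP/(TP+FN) = 18/45 = 2/5
2 * P * R = 2 * 18/23 * 2/5 = 72/115
P + R = 18/23 + 2/5 = 136/115
F1 = 72/115 / 136/115 = 9/17

9/17


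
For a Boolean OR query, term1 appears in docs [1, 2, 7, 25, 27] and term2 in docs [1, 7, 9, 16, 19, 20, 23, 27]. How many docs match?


Boolean OR: find union of posting lists
term1 docs: [1, 2, 7, 25, 27]
term2 docs: [1, 7, 9, 16, 19, 20, 23, 27]
Union: [1, 2, 7, 9, 16, 19, 20, 23, 25, 27]
|union| = 10

10


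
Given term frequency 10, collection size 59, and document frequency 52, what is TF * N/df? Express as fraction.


TF * (N/df)
= 10 * (59/52)
= 10 * 59/52
= 295/26

295/26


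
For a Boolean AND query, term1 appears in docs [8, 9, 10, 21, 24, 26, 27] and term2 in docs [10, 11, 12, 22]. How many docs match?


Boolean AND: find intersection of posting lists
term1 docs: [8, 9, 10, 21, 24, 26, 27]
term2 docs: [10, 11, 12, 22]
Intersection: [10]
|intersection| = 1

1


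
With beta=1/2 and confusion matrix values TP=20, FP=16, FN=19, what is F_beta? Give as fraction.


P = TP/(TP+FP) = 20/36 = 5/9
R = TP/(TP+FN) = 20/39 = 20/39
beta^2 = 1/2^2 = 1/4
(1 + beta^2) = 5/4
Numerator = (1+beta^2)*P*R = 125/351
Denominator = beta^2*P + R = 5/36 + 20/39 = 305/468
F_beta = 100/183

100/183


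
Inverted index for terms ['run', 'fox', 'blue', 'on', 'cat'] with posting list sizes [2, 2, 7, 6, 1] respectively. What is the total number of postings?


Summing posting list sizes:
'run': 2 postings
'fox': 2 postings
'blue': 7 postings
'on': 6 postings
'cat': 1 postings
Total = 2 + 2 + 7 + 6 + 1 = 18

18


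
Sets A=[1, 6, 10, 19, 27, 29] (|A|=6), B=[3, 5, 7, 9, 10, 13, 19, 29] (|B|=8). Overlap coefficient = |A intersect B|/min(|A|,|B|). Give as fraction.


A intersect B = [10, 19, 29]
|A intersect B| = 3
min(|A|, |B|) = min(6, 8) = 6
Overlap = 3 / 6 = 1/2

1/2


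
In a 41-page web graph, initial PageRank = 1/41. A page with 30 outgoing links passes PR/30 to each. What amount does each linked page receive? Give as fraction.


Initial PR = 1/41 = 1/41
Outlinks = 30
Contribution per link = PR / outlinks
= 1/41 / 30
= 1/1230

1/1230


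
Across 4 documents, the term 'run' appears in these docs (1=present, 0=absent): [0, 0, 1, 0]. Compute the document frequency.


Checking each document for 'run':
Doc 1: absent
Doc 2: absent
Doc 3: present
Doc 4: absent
df = sum of presences = 0 + 0 + 1 + 0 = 1

1


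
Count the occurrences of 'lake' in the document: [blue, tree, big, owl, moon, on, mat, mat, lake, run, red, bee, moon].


Document has 13 words
Scanning for 'lake':
Found at positions: [8]
Count = 1

1


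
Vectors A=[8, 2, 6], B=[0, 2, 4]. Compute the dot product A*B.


Dot product = sum of element-wise products
A[0]*B[0] = 8*0 = 0
A[1]*B[1] = 2*2 = 4
A[2]*B[2] = 6*4 = 24
Sum = 0 + 4 + 24 = 28

28


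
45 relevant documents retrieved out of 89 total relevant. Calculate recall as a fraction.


Recall = retrieved_relevant / total_relevant
= 45 / 89
= 45 / (45 + 44)
= 45/89

45/89
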